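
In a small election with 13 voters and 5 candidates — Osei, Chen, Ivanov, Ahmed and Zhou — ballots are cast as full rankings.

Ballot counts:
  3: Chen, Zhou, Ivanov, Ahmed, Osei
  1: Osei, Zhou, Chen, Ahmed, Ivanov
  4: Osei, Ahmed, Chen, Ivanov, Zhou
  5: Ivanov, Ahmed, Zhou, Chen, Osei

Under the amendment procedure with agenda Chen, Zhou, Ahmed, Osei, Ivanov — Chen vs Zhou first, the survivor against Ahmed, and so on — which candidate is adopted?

Ivanov

Round 1: Chen vs Zhou — 7–6, Chen advances.
Round 2: Chen vs Ahmed — 4–9, Ahmed advances.
Round 3: Ahmed vs Osei — 8–5, Ahmed advances.
Round 4: Ahmed vs Ivanov — 5–8, Ivanov advances.
Ivanov survives the agenda.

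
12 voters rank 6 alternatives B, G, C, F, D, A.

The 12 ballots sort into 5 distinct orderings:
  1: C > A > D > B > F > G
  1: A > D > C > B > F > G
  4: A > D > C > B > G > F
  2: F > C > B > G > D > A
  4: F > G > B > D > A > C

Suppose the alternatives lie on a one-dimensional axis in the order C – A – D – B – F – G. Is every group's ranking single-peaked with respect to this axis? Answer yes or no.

no

Axis positions: C=1, A=2, D=3, B=4, F=5, G=6.
Group 1 (peak C at position 1): ranking walks positions 1-2-3-4-5-6, expanding outward from the peak — single-peaked.
Group 2 (peak A at position 2): ranking walks positions 2-3-1-4-5-6, expanding outward from the peak — single-peaked.
Group 3: ranking walks positions 2-3-1-4-6-5; G is ranked above F even though F lies between G and the peak A on the axis — preferences dip and rise again. Not single-peaked.
Group 4: ranking walks positions 5-1-4-6-3-2; C is ranked above B even though B lies between C and the peak F on the axis — preferences dip and rise again. Not single-peaked.
Group 5 (peak F at position 5): ranking walks positions 5-6-4-3-2-1, expanding outward from the peak — single-peaked.
Group 3 violates single-peakedness, so the profile is not single-peaked on this axis.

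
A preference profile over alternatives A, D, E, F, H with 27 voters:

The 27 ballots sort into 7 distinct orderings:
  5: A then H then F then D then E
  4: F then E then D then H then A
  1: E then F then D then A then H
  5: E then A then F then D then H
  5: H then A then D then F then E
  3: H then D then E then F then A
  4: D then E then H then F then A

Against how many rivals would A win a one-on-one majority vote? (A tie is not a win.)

2

A against each rival (27 voters):
A–D: A 15–12.
A vs E: 10 to 17, E.
A–F: A 15–12.
A vs H: 11 to 16, H.
A beats D, F; loses to E, H — 2 pairwise wins.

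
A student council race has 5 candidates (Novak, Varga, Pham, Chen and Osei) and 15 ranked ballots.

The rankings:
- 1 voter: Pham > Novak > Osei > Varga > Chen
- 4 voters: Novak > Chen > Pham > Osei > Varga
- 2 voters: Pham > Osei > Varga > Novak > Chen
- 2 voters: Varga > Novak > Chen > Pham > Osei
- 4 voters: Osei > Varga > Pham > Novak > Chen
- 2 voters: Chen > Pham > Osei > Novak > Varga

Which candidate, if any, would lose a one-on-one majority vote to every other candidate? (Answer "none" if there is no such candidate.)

none

Head-to-head results (15 voters):
Novak vs Varga: Novak preferred on 1+4+2 = 7 ballots; Varga wins 8–7.
Novak vs Pham: 4+2 = 6 for Novak, 9 for Pham — Pham by 9–6.
Novak vs Chen: Novak preferred on 1+4+2+2+4 = 13 ballots; Novak wins 13–2.
Novak vs Osei: Osei, 8–7.
Varga vs Pham: Pham wins 9–6.
Varga vs Chen: Varga preferred on 1+2+2+4 = 9 ballots; Varga wins 9–6.
Varga vs Osei: Varga preferred on 2 ballots; Osei wins 13–2.
Pham–Chen: Chen 8–7.
Pham vs Osei: Pham wins 11–4.
Chen–Osei: Chen 8–7.
No candidate is winless: Novak beats Chen; Varga beats Novak; Pham beats Novak; Chen beats Pham; Osei beats Novak. There is no Condorcet loser.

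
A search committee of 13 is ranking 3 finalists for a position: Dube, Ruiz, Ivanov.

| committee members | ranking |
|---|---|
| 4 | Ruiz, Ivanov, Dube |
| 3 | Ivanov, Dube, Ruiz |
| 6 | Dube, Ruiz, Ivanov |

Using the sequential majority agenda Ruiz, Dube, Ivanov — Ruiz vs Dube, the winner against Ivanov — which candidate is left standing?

Ivanov

Round 1: Ruiz vs Dube — 4–9, Dube advances.
Round 2: Dube vs Ivanov — 6–7, Ivanov advances.
The agenda winner is Ivanov.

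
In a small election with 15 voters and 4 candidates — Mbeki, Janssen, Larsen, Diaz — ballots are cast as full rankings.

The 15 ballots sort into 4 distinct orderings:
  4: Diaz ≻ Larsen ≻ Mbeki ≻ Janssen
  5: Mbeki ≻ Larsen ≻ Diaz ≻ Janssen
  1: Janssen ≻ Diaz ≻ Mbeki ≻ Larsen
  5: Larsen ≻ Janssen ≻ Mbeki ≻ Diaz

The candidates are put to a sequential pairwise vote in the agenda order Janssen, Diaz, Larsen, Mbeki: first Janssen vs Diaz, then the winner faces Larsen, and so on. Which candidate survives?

Larsen

Round 1: Janssen vs Diaz — 6–9, Diaz advances.
Round 2: Diaz vs Larsen — 5–10, Larsen advances.
Round 3: Larsen vs Mbeki — 9–6, Larsen advances.
The agenda winner is Larsen.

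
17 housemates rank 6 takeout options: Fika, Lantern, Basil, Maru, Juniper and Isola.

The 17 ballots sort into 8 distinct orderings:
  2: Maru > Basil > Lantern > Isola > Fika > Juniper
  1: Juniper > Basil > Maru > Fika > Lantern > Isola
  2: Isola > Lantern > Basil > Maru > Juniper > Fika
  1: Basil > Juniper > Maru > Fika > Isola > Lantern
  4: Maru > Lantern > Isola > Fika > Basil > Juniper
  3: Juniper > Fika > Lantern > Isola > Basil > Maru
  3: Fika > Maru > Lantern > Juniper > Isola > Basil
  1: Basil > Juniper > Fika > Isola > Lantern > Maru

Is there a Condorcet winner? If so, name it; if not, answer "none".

Pairwise majorities:
Fika vs Lantern: 9 to 8, Fika.
Fika vs Basil: 4+3+3 = 10 for Fika, 7 for Basil — Fika by 10–7.
Fika vs Maru: Maru wins 10–7.
Fika vs Juniper: Fika wins 9–8.
Fika vs Isola: Fika wins 9–8.
Lantern vs Basil: 2+4+3+3 = 12 for Lantern, 5 for Basil — Lantern by 12–5.
Lantern–Maru: Maru 11–6.
Lantern vs Juniper: 2+2+4+3 = 11 for Lantern, 6 for Juniper — Lantern by 11–6.
Lantern vs Isola: Lantern preferred on 2+1+4+3+3 = 13 ballots; Lantern wins 13–4.
Basil–Maru: Maru 9–8.
Basil vs Juniper: Basil is ranked higher on 2+2+1+4+1 = 10 ballots, Juniper on 7. Basil wins 10–7.
Basil vs Isola: Basil is ranked higher on 2+1+1+1 = 5 ballots, Isola on 12. Isola wins 12–5.
Maru vs Juniper: Maru wins 11–6.
Maru vs Isola: 11 to 6, Maru.
Juniper vs Isola: Juniper, 9–8.
Only Maru has no losses; Maru is the Condorcet winner.

Maru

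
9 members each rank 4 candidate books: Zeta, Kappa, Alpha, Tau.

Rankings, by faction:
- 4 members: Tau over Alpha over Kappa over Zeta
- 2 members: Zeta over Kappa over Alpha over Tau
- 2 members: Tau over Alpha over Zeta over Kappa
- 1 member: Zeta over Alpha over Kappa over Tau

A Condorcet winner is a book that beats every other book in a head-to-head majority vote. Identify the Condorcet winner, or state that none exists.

Tau

Pairwise majorities:
Zeta vs Kappa: 2+2+1 = 5 for Zeta, 4 for Kappa — Zeta by 5–4.
Zeta vs Alpha: 2+1 = 3 for Zeta, 6 for Alpha — Alpha by 6–3.
Zeta vs Tau: 2+1 = 3 for Zeta, 6 for Tau — Tau by 6–3.
Kappa–Alpha: Alpha 7–2.
Kappa vs Tau: Tau wins 6–3.
Alpha vs Tau: Alpha preferred on 2+1 = 3 ballots; Tau wins 6–3.
Tau defeats every rival head-to-head and is the Condorcet winner.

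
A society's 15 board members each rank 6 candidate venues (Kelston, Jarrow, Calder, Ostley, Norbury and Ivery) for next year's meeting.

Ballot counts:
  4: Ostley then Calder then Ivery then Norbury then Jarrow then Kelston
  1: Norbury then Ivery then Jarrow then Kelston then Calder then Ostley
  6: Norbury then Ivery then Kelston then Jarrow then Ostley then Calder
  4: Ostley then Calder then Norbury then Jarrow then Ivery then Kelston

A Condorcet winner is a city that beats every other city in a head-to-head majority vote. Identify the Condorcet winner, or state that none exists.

Pairwise majorities:
Kelston vs Jarrow: Kelston is ranked higher on 6 ballots, Jarrow on 9. Jarrow wins 9–6.
Kelston vs Calder: 1+6 = 7 for Kelston, 8 for Calder — Calder by 8–7.
Kelston vs Ostley: 7 to 8, Ostley.
Kelston vs Norbury: Kelston preferred on 0 ballots; Norbury wins 15–0.
Kelston vs Ivery: 0 for Kelston, 15 for Ivery — Ivery by 15–0.
Jarrow vs Calder: 7 to 8, Calder.
Jarrow vs Ostley: 1+6 = 7 for Jarrow, 8 for Ostley — Ostley by 8–7.
Jarrow vs Norbury: Jarrow preferred on 0 ballots; Norbury wins 15–0.
Jarrow vs Ivery: 4 to 11, Ivery.
Calder vs Ostley: 1 for Calder, 14 for Ostley — Ostley by 14–1.
Calder vs Norbury: 4+4 = 8 for Calder, 7 for Norbury — Calder by 8–7.
Calder vs Ivery: Calder preferred on 4+4 = 8 ballots; Calder wins 8–7.
Ostley vs Norbury: Ostley is ranked higher on 4+4 = 8 ballots, Norbury on 7. Ostley wins 8–7.
Ostley vs Ivery: Ostley is ranked higher on 4+4 = 8 ballots, Ivery on 7. Ostley wins 8–7.
Norbury vs Ivery: 11 to 4, Norbury.
Ostley wins every pairwise contest, so Ostley is the Condorcet winner.

Ostley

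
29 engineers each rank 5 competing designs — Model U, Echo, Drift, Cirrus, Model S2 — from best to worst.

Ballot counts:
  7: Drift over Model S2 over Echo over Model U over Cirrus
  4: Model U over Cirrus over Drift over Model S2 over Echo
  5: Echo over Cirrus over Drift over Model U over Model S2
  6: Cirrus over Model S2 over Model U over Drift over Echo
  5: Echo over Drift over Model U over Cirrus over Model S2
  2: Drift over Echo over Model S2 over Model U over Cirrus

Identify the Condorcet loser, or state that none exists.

none

Pairwise majorities:
Model U–Echo: Echo 19–10.
Model U–Drift: Drift 19–10.
Model U–Cirrus: Model U 18–11.
Model U vs Model S2: 4+5+5 = 14 for Model U, 15 for Model S2 — Model S2 by 15–14.
Echo vs Drift: Echo preferred on 5+5 = 10 ballots; Drift wins 19–10.
Echo–Cirrus: Echo 19–10.
Echo vs Model S2: Echo preferred on 5+5+2 = 12 ballots; Model S2 wins 17–12.
Drift vs Cirrus: Cirrus, 15–14.
Drift vs Model S2: Drift wins 23–6.
Cirrus vs Model S2: Cirrus preferred on 4+5+6+5 = 20 ballots; Cirrus wins 20–9.
Every design wins at least one matchup (Model U beats Cirrus; Echo beats Model U; Drift beats Model U; Cirrus beats Drift; Model S2 beats Model U), so there is no Condorcet loser.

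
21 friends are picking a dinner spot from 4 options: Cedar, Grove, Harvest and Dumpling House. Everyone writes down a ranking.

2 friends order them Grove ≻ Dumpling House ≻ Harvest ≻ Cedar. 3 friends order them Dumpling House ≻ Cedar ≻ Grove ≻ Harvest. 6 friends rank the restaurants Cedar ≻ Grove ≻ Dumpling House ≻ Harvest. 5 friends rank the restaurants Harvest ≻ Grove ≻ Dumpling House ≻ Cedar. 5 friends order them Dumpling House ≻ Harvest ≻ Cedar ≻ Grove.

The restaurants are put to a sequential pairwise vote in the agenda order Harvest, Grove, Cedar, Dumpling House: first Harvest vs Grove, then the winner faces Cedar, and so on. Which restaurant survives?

Round 1: Harvest vs Grove — 10–11, Grove advances.
Round 2: Grove vs Cedar — 7–14, Cedar advances.
Round 3: Cedar vs Dumpling House — 6–15, Dumpling House advances.
Dumpling House survives the agenda.

Dumpling House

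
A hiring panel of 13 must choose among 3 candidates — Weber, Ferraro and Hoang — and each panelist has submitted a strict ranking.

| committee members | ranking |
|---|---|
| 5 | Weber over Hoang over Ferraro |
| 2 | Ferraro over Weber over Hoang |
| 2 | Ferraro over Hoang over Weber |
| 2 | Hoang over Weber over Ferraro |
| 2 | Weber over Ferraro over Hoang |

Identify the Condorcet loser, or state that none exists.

Ferraro

Pairwise majorities:
Weber–Ferraro: Weber 9–4.
Weber–Hoang: Weber 9–4.
Ferraro vs Hoang: Hoang, 7–6.
Ferraro loses to every other candidate — it is the Condorcet loser.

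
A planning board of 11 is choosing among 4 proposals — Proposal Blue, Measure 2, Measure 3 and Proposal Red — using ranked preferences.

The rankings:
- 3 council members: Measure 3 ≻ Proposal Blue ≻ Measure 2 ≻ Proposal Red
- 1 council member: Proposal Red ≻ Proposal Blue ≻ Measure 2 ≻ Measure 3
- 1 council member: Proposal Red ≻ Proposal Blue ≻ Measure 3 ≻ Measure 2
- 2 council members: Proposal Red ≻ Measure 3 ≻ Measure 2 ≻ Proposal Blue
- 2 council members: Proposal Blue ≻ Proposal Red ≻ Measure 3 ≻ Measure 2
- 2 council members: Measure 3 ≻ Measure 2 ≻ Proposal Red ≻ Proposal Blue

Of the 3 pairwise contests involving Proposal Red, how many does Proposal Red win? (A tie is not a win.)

Proposal Red against each rival (11 council members):
Proposal Red vs Proposal Blue: 1+1+2+2 = 6 for Proposal Red, 5 for Proposal Blue — Proposal Red by 6–5.
Proposal Red vs Measure 2: 6 to 5, Proposal Red.
Proposal Red–Measure 3: Proposal Red 6–5.
Proposal Red beats Proposal Blue, Measure 2, Measure 3 — 3 pairwise wins.

3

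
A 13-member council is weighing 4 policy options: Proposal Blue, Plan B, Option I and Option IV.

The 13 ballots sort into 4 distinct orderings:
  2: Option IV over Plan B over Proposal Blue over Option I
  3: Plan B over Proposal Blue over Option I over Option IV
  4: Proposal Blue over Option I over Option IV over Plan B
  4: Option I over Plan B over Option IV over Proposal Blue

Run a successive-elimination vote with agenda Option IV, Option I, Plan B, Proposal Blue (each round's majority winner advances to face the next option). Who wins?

Proposal Blue

Round 1: Option IV vs Option I — 2–11, Option I advances.
Round 2: Option I vs Plan B — 8–5, Option I advances.
Round 3: Option I vs Proposal Blue — 4–9, Proposal Blue advances.
Proposal Blue survives the agenda.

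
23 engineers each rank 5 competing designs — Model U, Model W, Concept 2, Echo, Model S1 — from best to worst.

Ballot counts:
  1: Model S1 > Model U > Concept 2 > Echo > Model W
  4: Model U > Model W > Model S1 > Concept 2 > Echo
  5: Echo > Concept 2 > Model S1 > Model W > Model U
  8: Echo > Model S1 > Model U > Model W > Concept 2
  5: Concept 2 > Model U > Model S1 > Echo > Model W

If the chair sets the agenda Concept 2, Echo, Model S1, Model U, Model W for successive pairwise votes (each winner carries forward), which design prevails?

Round 1: Concept 2 vs Echo — 10–13, Echo advances.
Round 2: Echo vs Model S1 — 13–10, Echo advances.
Round 3: Echo vs Model U — 13–10, Echo advances.
Round 4: Echo vs Model W — 19–4, Echo advances.
The agenda winner is Echo.

Echo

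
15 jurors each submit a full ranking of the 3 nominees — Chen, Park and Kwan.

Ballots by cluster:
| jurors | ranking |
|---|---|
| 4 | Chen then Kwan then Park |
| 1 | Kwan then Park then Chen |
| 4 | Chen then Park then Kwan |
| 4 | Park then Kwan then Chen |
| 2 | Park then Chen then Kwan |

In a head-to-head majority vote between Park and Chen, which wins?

Chen

Ballots ranking Park above Chen: 1 + 4 + 2 = 7.
Ballots ranking Chen above Park: 15 − 7 = 8.
Chen wins the head-to-head 8–7.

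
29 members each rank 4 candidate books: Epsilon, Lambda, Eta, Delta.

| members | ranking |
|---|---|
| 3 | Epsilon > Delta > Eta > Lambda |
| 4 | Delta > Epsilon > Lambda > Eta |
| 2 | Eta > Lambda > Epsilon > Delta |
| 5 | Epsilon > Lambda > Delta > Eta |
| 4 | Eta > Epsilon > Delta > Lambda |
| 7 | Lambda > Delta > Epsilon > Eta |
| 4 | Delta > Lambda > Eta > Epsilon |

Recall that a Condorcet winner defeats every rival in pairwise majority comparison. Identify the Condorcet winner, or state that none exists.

Head-to-head results (29 members):
Epsilon vs Lambda: Epsilon preferred on 3+4+5+4 = 16 ballots; Epsilon wins 16–13.
Epsilon vs Eta: Epsilon is ranked higher on 3+4+5+7 = 19 ballots, Eta on 10. Epsilon wins 19–10.
Epsilon vs Delta: 14 to 15, Delta.
Lambda vs Eta: 20 to 9, Lambda.
Lambda vs Delta: Lambda preferred on 2+5+7 = 14 ballots; Delta wins 15–14.
Eta vs Delta: Eta is ranked higher on 2+4 = 6 ballots, Delta on 23. Delta wins 23–6.
Delta wins every pairwise contest, so Delta is the Condorcet winner.

Delta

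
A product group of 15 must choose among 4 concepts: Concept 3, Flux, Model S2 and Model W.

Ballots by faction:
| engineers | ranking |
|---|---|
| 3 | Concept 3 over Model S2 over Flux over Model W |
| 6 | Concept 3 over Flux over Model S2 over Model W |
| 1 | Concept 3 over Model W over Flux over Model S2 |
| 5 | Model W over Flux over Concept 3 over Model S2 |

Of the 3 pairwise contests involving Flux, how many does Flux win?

2

Flux against each rival (15 engineers):
Flux vs Concept 3: Flux is ranked higher on 5 ballots, Concept 3 on 10. Concept 3 wins 10–5.
Flux vs Model S2: 6+1+5 = 12 for Flux, 3 for Model S2 — Flux by 12–3.
Flux vs Model W: 3+6 = 9 for Flux, 6 for Model W — Flux by 9–6.
Flux beats Model S2, Model W; loses to Concept 3 — 2 pairwise wins.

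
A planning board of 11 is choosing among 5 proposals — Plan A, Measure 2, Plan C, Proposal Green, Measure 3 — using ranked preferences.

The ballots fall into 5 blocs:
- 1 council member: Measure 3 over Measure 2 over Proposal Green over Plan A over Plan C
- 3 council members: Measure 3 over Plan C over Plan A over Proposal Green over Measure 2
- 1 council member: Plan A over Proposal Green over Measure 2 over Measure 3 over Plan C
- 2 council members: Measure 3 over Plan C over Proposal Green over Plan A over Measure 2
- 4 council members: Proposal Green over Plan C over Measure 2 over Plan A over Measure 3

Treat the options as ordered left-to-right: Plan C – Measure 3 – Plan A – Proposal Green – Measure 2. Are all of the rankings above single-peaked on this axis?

no

Axis positions: Plan C=1, Measure 3=2, Plan A=3, Proposal Green=4, Measure 2=5.
Bloc 1: ranking walks positions 2-5-4-3-1; Measure 2 is ranked above Plan A even though Plan A lies between Measure 2 and the peak Measure 3 on the axis — preferences dip and rise again. Not single-peaked.
Bloc 2 (peak Measure 3 at position 2): ranking walks positions 2-1-3-4-5, expanding outward from the peak — single-peaked.
Bloc 3 (peak Plan A at position 3): ranking walks positions 3-4-5-2-1, expanding outward from the peak — single-peaked.
Bloc 4: ranking walks positions 2-1-4-3-5; Proposal Green is ranked above Plan A even though Plan A lies between Proposal Green and the peak Measure 3 on the axis — preferences dip and rise again. Not single-peaked.
Bloc 5: ranking walks positions 4-1-5-3-2; Plan C is ranked above Plan A even though Plan A lies between Plan C and the peak Proposal Green on the axis — preferences dip and rise again. Not single-peaked.
Bloc 1 violates single-peakedness, so the profile is not single-peaked on this axis.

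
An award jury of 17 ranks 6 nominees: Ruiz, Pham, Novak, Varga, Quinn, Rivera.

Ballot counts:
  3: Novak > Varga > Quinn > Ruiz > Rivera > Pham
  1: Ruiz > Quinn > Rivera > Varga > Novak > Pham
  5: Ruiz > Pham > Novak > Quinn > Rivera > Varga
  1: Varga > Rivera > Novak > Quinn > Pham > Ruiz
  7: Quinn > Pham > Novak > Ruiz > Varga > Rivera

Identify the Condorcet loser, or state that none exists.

Rivera

Pairwise majorities:
Ruiz–Pham: Ruiz 9–8.
Ruiz vs Novak: 1+5 = 6 for Ruiz, 11 for Novak — Novak by 11–6.
Ruiz vs Varga: Ruiz preferred on 1+5+7 = 13 ballots; Ruiz wins 13–4.
Ruiz vs Quinn: Ruiz preferred on 1+5 = 6 ballots; Quinn wins 11–6.
Ruiz vs Rivera: Ruiz is ranked higher on 3+1+5+7 = 16 ballots, Rivera on 1. Ruiz wins 16–1.
Pham vs Novak: Pham, 12–5.
Pham vs Varga: Pham wins 12–5.
Pham–Quinn: Quinn 12–5.
Pham vs Rivera: Pham is ranked higher on 5+7 = 12 ballots, Rivera on 5. Pham wins 12–5.
Novak vs Varga: Novak, 15–2.
Novak vs Quinn: Novak is ranked higher on 3+5+1 = 9 ballots, Quinn on 8. Novak wins 9–8.
Novak vs Rivera: Novak, 15–2.
Varga vs Quinn: Quinn, 13–4.
Varga–Rivera: Varga 11–6.
Quinn vs Rivera: 3+1+5+7 = 16 for Quinn, 1 for Rivera — Quinn by 16–1.
Rivera loses to every other nominee — it is the Condorcet loser.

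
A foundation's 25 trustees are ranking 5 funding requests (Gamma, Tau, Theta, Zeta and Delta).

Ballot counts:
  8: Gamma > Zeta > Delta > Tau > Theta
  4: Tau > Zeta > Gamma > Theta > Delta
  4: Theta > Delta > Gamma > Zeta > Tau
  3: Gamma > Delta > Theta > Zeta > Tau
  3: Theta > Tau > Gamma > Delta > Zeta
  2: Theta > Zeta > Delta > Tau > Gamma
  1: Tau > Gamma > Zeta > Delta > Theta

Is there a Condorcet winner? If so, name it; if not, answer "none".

Gamma

Check each pair by majority over 25 ballots:
Gamma vs Tau: 8+4+3 = 15 for Gamma, 10 for Tau — Gamma by 15–10.
Gamma vs Theta: 8+4+3+1 = 16 for Gamma, 9 for Theta — Gamma by 16–9.
Gamma vs Zeta: Gamma preferred on 8+4+3+3+1 = 19 ballots; Gamma wins 19–6.
Gamma vs Delta: Gamma is ranked higher on 8+4+3+3+1 = 19 ballots, Delta on 6. Gamma wins 19–6.
Tau vs Theta: 8+4+1 = 13 for Tau, 12 for Theta — Tau by 13–12.
Tau vs Zeta: Tau preferred on 4+3+1 = 8 ballots; Zeta wins 17–8.
Tau vs Delta: Tau preferred on 4+3+1 = 8 ballots; Delta wins 17–8.
Theta vs Zeta: Theta preferred on 4+3+3+2 = 12 ballots; Zeta wins 13–12.
Theta vs Delta: 13 to 12, Theta.
Zeta vs Delta: Zeta is ranked higher on 8+4+2+1 = 15 ballots, Delta on 10. Zeta wins 15–10.
Gamma beats each of Tau, Theta, Zeta, Delta — Gamma is the Condorcet winner.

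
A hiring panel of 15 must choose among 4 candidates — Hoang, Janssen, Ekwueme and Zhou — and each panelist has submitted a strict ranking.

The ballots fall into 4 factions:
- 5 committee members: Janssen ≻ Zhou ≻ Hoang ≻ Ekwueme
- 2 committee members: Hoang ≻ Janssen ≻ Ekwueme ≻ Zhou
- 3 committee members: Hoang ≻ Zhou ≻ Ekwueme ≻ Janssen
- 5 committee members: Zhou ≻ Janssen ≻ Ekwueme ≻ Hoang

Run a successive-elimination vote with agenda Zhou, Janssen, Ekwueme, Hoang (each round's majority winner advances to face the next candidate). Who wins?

Round 1: Zhou vs Janssen — 8–7, Zhou advances.
Round 2: Zhou vs Ekwueme — 13–2, Zhou advances.
Round 3: Zhou vs Hoang — 10–5, Zhou advances.
Zhou survives the agenda.

Zhou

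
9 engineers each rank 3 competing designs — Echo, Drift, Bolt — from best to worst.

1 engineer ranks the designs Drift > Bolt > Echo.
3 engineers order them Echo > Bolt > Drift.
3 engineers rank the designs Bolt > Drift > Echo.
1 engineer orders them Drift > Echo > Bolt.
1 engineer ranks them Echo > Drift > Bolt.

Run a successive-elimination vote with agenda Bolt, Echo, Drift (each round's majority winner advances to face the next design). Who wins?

Round 1: Bolt vs Echo — 4–5, Echo advances.
Round 2: Echo vs Drift — 4–5, Drift advances.
Drift survives the agenda.

Drift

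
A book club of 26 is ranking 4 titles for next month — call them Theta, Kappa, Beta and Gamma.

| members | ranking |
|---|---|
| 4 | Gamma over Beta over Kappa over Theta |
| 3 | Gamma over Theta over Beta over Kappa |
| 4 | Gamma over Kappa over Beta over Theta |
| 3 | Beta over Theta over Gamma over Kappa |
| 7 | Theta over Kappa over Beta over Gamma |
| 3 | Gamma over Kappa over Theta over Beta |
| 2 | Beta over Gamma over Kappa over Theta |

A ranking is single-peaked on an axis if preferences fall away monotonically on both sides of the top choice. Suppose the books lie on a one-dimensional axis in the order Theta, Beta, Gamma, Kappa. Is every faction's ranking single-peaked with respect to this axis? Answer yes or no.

Axis positions: Theta=1, Beta=2, Gamma=3, Kappa=4.
Faction 1 (peak Gamma at position 3): ranking walks positions 3-2-4-1, expanding outward from the peak — single-peaked.
Faction 2: ranking walks positions 3-1-2-4; Theta is ranked above Beta even though Beta lies between Theta and the peak Gamma on the axis — preferences dip and rise again. Not single-peaked.
Faction 3 (peak Gamma at position 3): ranking walks positions 3-4-2-1, expanding outward from the peak — single-peaked.
Faction 4 (peak Beta at position 2): ranking walks positions 2-1-3-4, expanding outward from the peak — single-peaked.
Faction 5: ranking walks positions 1-4-2-3; Kappa is ranked above Beta even though Beta lies between Kappa and the peak Theta on the axis — preferences dip and rise again. Not single-peaked.
Faction 6: ranking walks positions 3-4-1-2; Theta is ranked above Beta even though Beta lies between Theta and the peak Gamma on the axis — preferences dip and rise again. Not single-peaked.
Faction 7 (peak Beta at position 2): ranking walks positions 2-3-4-1, expanding outward from the peak — single-peaked.
Faction 2 violates single-peakedness, so the profile is not single-peaked on this axis.

no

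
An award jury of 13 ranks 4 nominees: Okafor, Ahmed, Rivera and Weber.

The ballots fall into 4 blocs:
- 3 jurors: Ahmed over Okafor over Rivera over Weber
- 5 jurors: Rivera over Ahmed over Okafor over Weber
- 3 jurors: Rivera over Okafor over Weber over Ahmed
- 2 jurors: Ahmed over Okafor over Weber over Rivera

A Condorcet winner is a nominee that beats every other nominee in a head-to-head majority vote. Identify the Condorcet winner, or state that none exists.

Check each pair by majority over 13 ballots:
Okafor vs Ahmed: 3 to 10, Ahmed.
Okafor vs Rivera: Okafor is ranked higher on 3+2 = 5 ballots, Rivera on 8. Rivera wins 8–5.
Okafor vs Weber: Okafor is ranked higher on 3+5+3+2 = 13 ballots, Weber on 0. Okafor wins 13–0.
Ahmed vs Rivera: 3+2 = 5 for Ahmed, 8 for Rivera — Rivera by 8–5.
Ahmed vs Weber: Ahmed is ranked higher on 3+5+2 = 10 ballots, Weber on 3. Ahmed wins 10–3.
Rivera vs Weber: Rivera preferred on 3+5+3 = 11 ballots; Rivera wins 11–2.
Rivera wins every pairwise contest, so Rivera is the Condorcet winner.

Rivera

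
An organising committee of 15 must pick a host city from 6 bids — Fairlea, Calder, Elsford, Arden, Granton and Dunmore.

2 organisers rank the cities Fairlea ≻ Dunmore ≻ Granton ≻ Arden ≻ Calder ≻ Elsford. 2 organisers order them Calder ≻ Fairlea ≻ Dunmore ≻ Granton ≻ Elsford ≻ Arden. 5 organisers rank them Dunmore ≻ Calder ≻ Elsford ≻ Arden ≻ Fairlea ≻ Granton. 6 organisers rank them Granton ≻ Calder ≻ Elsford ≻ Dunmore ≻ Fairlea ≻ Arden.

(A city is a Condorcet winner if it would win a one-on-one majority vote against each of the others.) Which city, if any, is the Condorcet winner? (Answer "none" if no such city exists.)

Pairwise majorities:
Fairlea vs Calder: Fairlea is ranked higher on 2 ballots, Calder on 13. Calder wins 13–2.
Fairlea vs Elsford: Fairlea preferred on 2+2 = 4 ballots; Elsford wins 11–4.
Fairlea vs Arden: 10 to 5, Fairlea.
Fairlea vs Granton: 2+2+5 = 9 for Fairlea, 6 for Granton — Fairlea by 9–6.
Fairlea vs Dunmore: 4 to 11, Dunmore.
Calder vs Elsford: Calder is ranked higher on 2+2+5+6 = 15 ballots, Elsford on 0. Calder wins 15–0.
Calder vs Arden: 2+5+6 = 13 for Calder, 2 for Arden — Calder by 13–2.
Calder vs Granton: 7 to 8, Granton.
Calder vs Dunmore: 8 to 7, Calder.
Elsford vs Arden: 13 to 2, Elsford.
Elsford vs Granton: Elsford is ranked higher on 5 ballots, Granton on 10. Granton wins 10–5.
Elsford vs Dunmore: 6 for Elsford, 9 for Dunmore — Dunmore by 9–6.
Arden vs Granton: Arden is ranked higher on 5 ballots, Granton on 10. Granton wins 10–5.
Arden vs Dunmore: 0 to 15, Dunmore.
Granton vs Dunmore: 6 to 9, Dunmore.
Every city loses at least once (Fairlea loses to Calder; Calder loses to Granton; Elsford loses to Calder; Arden loses to Fairlea; Granton loses to Fairlea; Dunmore loses to Calder). The majority relation contains the cycle Fairlea beats Granton beats Calder beats Fairlea, so there is no Condorcet winner.

none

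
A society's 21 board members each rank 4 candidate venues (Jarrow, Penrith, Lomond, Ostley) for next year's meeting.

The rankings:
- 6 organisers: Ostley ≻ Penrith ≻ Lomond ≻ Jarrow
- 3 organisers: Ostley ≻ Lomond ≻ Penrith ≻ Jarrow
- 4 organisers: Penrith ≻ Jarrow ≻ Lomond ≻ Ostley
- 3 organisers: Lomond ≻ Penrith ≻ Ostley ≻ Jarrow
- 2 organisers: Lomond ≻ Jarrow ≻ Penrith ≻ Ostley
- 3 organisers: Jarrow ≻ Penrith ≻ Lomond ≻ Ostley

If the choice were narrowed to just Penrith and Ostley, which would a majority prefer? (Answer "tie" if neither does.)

Ballots ranking Penrith above Ostley: 4 + 3 + 2 + 3 = 12.
Ballots ranking Ostley above Penrith: 21 − 12 = 9.
Penrith wins the head-to-head 12–9.

Penrith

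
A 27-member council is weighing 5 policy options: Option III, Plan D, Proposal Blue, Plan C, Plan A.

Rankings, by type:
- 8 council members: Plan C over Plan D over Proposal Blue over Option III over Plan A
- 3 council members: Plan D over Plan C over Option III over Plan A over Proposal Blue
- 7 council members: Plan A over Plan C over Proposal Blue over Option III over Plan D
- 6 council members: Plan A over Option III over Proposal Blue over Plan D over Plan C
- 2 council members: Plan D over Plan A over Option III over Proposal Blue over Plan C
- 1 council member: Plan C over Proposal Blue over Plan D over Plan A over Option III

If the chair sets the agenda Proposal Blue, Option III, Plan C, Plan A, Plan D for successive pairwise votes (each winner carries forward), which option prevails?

Round 1: Proposal Blue vs Option III — 16–11, Proposal Blue advances.
Round 2: Proposal Blue vs Plan C — 8–19, Plan C advances.
Round 3: Plan C vs Plan A — 12–15, Plan A advances.
Round 4: Plan A vs Plan D — 13–14, Plan D advances.
The agenda winner is Plan D.

Plan D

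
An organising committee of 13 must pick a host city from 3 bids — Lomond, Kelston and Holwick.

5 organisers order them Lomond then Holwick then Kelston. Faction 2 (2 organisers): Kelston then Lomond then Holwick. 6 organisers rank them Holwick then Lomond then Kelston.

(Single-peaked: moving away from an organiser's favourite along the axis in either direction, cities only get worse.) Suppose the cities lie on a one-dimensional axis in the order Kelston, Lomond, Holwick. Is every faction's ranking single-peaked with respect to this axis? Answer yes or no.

yes

Axis positions: Kelston=1, Lomond=2, Holwick=3.
Faction 1 (peak Lomond at position 2): ranking walks positions 2-3-1, expanding outward from the peak — single-peaked.
Faction 2 (peak Kelston at position 1): ranking walks positions 1-2-3, expanding outward from the peak — single-peaked.
Faction 3 (peak Holwick at position 3): ranking walks positions 3-2-1, expanding outward from the peak — single-peaked.
Every ranking is single-peaked on this axis.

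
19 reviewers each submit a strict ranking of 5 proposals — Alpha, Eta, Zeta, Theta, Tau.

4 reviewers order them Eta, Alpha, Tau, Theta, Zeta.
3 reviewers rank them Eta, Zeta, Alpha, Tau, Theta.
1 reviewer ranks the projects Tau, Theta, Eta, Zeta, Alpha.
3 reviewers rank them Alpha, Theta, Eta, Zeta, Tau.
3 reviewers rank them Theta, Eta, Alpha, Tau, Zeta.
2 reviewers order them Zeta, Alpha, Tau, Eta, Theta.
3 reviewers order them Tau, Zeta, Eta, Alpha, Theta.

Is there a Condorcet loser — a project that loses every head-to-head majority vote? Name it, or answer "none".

Head-to-head results (19 reviewers):
Alpha–Eta: Eta 14–5.
Alpha–Zeta: Alpha 10–9.
Alpha vs Theta: Alpha wins 15–4.
Alpha vs Tau: Alpha is ranked higher on 4+3+3+3+2 = 15 ballots, Tau on 4. Alpha wins 15–4.
Eta vs Zeta: Eta wins 14–5.
Eta vs Theta: 4+3+2+3 = 12 for Eta, 7 for Theta — Eta by 12–7.
Eta vs Tau: Eta wins 13–6.
Zeta vs Theta: 3+2+3 = 8 for Zeta, 11 for Theta — Theta by 11–8.
Zeta vs Tau: 3+3+2 = 8 for Zeta, 11 for Tau — Tau by 11–8.
Theta vs Tau: Tau, 13–6.
Only Zeta has no wins; Zeta is the Condorcet loser.

Zeta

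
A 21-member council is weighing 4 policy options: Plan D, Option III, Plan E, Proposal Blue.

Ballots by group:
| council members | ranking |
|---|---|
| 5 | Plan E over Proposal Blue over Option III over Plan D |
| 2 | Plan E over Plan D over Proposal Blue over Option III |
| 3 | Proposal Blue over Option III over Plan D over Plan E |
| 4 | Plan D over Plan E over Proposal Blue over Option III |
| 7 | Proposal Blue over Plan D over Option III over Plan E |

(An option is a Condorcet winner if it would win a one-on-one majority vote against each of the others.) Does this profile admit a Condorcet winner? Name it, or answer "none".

none

Head-to-head results (21 council members):
Plan D vs Option III: Plan D wins 13–8.
Plan D vs Plan E: Plan D wins 14–7.
Plan D vs Proposal Blue: Plan D is ranked higher on 2+4 = 6 ballots, Proposal Blue on 15. Proposal Blue wins 15–6.
Option III vs Plan E: Plan E wins 11–10.
Option III vs Proposal Blue: Proposal Blue wins 21–0.
Plan E–Proposal Blue: Plan E 11–10.
Each option drops at least one matchup (Plan D loses to Proposal Blue; Option III loses to Plan D; Plan E loses to Plan D; Proposal Blue loses to Plan E); the cycle Plan D → Plan E → Proposal Blue → Plan D rules out a Condorcet winner.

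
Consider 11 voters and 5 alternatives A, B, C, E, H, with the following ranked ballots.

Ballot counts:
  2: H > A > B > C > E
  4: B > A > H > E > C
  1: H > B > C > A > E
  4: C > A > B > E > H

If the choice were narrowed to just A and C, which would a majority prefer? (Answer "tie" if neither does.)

Ballots ranking A above C: 2 + 4 = 6.
Ballots ranking C above A: 11 − 6 = 5.
A wins the head-to-head 6–5.

A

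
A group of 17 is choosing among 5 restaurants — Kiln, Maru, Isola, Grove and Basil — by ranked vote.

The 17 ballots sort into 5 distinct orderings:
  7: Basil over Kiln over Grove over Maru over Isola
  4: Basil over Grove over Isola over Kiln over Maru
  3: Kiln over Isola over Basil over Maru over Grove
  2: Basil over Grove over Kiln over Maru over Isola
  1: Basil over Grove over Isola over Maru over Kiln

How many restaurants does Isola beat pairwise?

0

Isola against each rival (17 friends):
Isola vs Kiln: 4+1 = 5 for Isola, 12 for Kiln — Kiln by 12–5.
Isola vs Maru: Isola is ranked higher on 4+3+1 = 8 ballots, Maru on 9. Maru wins 9–8.
Isola vs Grove: 3 to 14, Grove.
Isola vs Basil: 3 for Isola, 14 for Basil — Basil by 14–3.
Isola beats no one; loses to Kiln, Maru, Grove, Basil — 0 pairwise wins.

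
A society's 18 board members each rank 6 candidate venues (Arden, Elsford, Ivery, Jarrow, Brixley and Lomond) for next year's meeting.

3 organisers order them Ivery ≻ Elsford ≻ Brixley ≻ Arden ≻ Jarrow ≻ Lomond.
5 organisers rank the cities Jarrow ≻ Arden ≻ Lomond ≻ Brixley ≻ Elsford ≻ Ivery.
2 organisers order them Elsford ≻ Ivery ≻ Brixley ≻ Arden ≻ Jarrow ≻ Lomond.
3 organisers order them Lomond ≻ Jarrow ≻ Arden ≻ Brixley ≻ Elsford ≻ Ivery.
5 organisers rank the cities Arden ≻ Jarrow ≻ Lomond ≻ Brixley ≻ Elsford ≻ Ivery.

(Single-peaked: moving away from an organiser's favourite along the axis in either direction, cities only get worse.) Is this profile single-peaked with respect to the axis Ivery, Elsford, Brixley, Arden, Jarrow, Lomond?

Axis positions: Ivery=1, Elsford=2, Brixley=3, Arden=4, Jarrow=5, Lomond=6.
Faction 1 (peak Ivery at position 1): ranking walks positions 1-2-3-4-5-6, expanding outward from the peak — single-peaked.
Faction 2 (peak Jarrow at position 5): ranking walks positions 5-4-6-3-2-1, expanding outward from the peak — single-peaked.
Faction 3 (peak Elsford at position 2): ranking walks positions 2-1-3-4-5-6, expanding outward from the peak — single-peaked.
Faction 4 (peak Lomond at position 6): ranking walks positions 6-5-4-3-2-1, expanding outward from the peak — single-peaked.
Faction 5 (peak Arden at position 4): ranking walks positions 4-5-6-3-2-1, expanding outward from the peak — single-peaked.
Every ranking is single-peaked on this axis.

yes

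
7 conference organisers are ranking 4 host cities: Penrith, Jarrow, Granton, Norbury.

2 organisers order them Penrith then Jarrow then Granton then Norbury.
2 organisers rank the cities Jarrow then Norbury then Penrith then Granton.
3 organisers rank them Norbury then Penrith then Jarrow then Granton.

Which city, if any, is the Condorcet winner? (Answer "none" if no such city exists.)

Check each pair by majority over 7 ballots:
Penrith vs Jarrow: 5 to 2, Penrith.
Penrith vs Granton: 7 to 0, Penrith.
Penrith vs Norbury: Penrith preferred on 2 ballots; Norbury wins 5–2.
Jarrow vs Granton: Jarrow preferred on 2+2+3 = 7 ballots; Jarrow wins 7–0.
Jarrow vs Norbury: 4 to 3, Jarrow.
Granton vs Norbury: 2 for Granton, 5 for Norbury — Norbury by 5–2.
No city is unbeaten: Penrith loses to Norbury; Jarrow loses to Penrith; Granton loses to Penrith; Norbury loses to Jarrow. In particular Penrith > Jarrow > Norbury > Penrith is a majority cycle — no Condorcet winner exists.

none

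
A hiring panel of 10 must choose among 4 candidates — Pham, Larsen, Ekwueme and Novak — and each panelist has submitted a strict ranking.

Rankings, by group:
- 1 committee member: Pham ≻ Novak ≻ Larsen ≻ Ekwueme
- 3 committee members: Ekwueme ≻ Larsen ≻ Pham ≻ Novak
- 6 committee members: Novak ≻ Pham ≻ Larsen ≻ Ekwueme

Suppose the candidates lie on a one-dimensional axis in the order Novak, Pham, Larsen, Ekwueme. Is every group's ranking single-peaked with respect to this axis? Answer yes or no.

yes

Axis positions: Novak=1, Pham=2, Larsen=3, Ekwueme=4.
Group 1 (peak Pham at position 2): ranking walks positions 2-1-3-4, expanding outward from the peak — single-peaked.
Group 2 (peak Ekwueme at position 4): ranking walks positions 4-3-2-1, expanding outward from the peak — single-peaked.
Group 3 (peak Novak at position 1): ranking walks positions 1-2-3-4, expanding outward from the peak — single-peaked.
Every ranking is single-peaked on this axis.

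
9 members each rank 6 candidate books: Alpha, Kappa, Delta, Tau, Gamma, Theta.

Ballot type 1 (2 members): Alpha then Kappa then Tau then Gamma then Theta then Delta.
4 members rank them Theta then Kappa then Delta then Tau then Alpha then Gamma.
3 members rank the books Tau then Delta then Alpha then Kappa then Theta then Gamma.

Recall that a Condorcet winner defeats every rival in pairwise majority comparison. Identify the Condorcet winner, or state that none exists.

none

Check each pair by majority over 9 ballots:
Alpha vs Kappa: Alpha wins 5–4.
Alpha vs Delta: Alpha is ranked higher on 2 ballots, Delta on 7. Delta wins 7–2.
Alpha vs Tau: Alpha preferred on 2 ballots; Tau wins 7–2.
Alpha vs Gamma: 2+4+3 = 9 for Alpha, 0 for Gamma — Alpha by 9–0.
Alpha vs Theta: 5 to 4, Alpha.
Kappa vs Delta: Kappa is ranked higher on 2+4 = 6 ballots, Delta on 3. Kappa wins 6–3.
Kappa–Tau: Kappa 6–3.
Kappa vs Gamma: Kappa wins 9–0.
Kappa vs Theta: Kappa is ranked higher on 2+3 = 5 ballots, Theta on 4. Kappa wins 5–4.
Delta vs Tau: Tau wins 5–4.
Delta–Gamma: Delta 7–2.
Delta vs Theta: 3 to 6, Theta.
Tau vs Gamma: Tau is ranked higher on 2+4+3 = 9 ballots, Gamma on 0. Tau wins 9–0.
Tau vs Theta: Tau wins 5–4.
Gamma vs Theta: 2 for Gamma, 7 for Theta — Theta by 7–2.
No book is unbeaten: Alpha loses to Delta; Kappa loses to Alpha; Delta loses to Kappa; Tau loses to Kappa; Gamma loses to Alpha; Theta loses to Alpha. In particular Alpha > Kappa > Delta > Alpha is a majority cycle — no Condorcet winner exists.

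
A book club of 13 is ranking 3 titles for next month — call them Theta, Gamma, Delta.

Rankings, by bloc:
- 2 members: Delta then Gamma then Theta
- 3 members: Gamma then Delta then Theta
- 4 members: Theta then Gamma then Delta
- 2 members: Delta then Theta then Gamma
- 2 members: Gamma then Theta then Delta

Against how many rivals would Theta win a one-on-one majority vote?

0

Theta against each rival (13 members):
Theta vs Gamma: Theta preferred on 4+2 = 6 ballots; Gamma wins 7–6.
Theta vs Delta: 4+2 = 6 for Theta, 7 for Delta — Delta by 7–6.
Theta beats no one; loses to Gamma, Delta — 0 pairwise wins.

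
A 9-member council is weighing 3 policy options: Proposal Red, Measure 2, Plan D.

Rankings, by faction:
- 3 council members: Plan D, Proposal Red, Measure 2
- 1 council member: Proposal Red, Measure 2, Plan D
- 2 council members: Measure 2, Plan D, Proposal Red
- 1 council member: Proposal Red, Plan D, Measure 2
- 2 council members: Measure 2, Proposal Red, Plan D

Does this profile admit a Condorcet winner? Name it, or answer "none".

none

Check each pair by majority over 9 ballots:
Proposal Red vs Measure 2: 3+1+1 = 5 for Proposal Red, 4 for Measure 2 — Proposal Red by 5–4.
Proposal Red vs Plan D: Proposal Red is ranked higher on 1+1+2 = 4 ballots, Plan D on 5. Plan D wins 5–4.
Measure 2 vs Plan D: Measure 2 preferred on 1+2+2 = 5 ballots; Measure 2 wins 5–4.
No option is unbeaten: Proposal Red loses to Plan D; Measure 2 loses to Proposal Red; Plan D loses to Measure 2. In particular Proposal Red > Measure 2 > Plan D > Proposal Red is a majority cycle — no Condorcet winner exists.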